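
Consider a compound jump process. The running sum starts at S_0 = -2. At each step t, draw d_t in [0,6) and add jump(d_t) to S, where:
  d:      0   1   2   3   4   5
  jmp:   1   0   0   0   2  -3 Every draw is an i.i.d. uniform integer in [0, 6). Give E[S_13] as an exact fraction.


Outcome values over d=0..5: [1, 0, 0, 0, 2, -3]
Σy = 0, Σy² = 14, M = 6
μ = 0/6 = 0,  σ² = 14/6 − (0)² = 7/3
E[S_13] = -2 + 13·(0) = -2

-2


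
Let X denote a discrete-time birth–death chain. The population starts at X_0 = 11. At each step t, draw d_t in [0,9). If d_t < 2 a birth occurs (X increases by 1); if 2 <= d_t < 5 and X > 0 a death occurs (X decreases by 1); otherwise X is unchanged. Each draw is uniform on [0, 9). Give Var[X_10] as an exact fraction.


X can drop by at most 1 per step and X_0 = 11 > T = 10, so X_t >= 11 − t >= 1 > 0 for every t <= 10: the floor at 0 (the 'and X > 0' condition) never binds. Hence X_10 = X_0 + Σ_{t<10} Y_t with i.i.d. increments Y_t = y(d_t) ∈ {+1, −1, 0}.
Outcome values over d=0..8: [1, 1, -1, -1, -1, 0, 0, 0, 0]
Σy = -1, Σy² = 5, M = 9
μ = -1/9 = -1/9,  σ² = 5/9 − (-1/9)² = 44/81
Independent increments: Var[X_10] = 10·σ² = 10·(44/81) = 440/81

440/81


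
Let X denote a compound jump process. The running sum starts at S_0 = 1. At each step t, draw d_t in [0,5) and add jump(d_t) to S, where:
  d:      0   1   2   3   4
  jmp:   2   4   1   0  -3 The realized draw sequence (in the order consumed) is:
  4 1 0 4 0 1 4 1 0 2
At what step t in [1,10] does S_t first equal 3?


5

t=0: S=1, d=4, jump=-3, S_1=-2
t=1: S=-2, d=1, jump=4, S_2=2
t=2: S=2, d=0, jump=2, S_3=4
t=3: S=4, d=4, jump=-3, S_4=1
t=4: S=1, d=0, jump=2, S_5=3
t=5: S=3, d=1, jump=4, S_6=7
t=6: S=7, d=4, jump=-3, S_7=4
t=7: S=4, d=1, jump=4, S_8=8
t=8: S=8, d=0, jump=2, S_9=10
t=9: S=10, d=2, jump=1, S_10=11


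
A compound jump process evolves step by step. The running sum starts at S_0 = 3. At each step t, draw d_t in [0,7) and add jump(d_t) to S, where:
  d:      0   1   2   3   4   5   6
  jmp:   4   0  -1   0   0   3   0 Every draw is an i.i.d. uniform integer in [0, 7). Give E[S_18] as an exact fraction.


Outcome values over d=0..6: [4, 0, -1, 0, 0, 3, 0]
Σy = 6, Σy² = 26, M = 7
μ = 6/7 = 6/7,  σ² = 26/7 − (6/7)² = 146/49
E[S_18] = 3 + 18·(6/7) = 129/7

129/7


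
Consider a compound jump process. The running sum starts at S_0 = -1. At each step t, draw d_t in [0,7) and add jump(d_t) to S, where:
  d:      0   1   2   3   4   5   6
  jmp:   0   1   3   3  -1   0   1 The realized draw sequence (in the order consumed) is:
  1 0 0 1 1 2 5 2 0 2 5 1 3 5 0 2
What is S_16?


18

t=0: S=-1, d=1, jump=1, S_1=0
t=1: S=0, d=0, jump=0, S_2=0
t=2: S=0, d=0, jump=0, S_3=0
t=3: S=0, d=1, jump=1, S_4=1
t=4: S=1, d=1, jump=1, S_5=2
t=5: S=2, d=2, jump=3, S_6=5
t=6: S=5, d=5, jump=0, S_7=5
t=7: S=5, d=2, jump=3, S_8=8
t=8: S=8, d=0, jump=0, S_9=8
t=9: S=8, d=2, jump=3, S_10=11
t=10: S=11, d=5, jump=0, S_11=11
t=11: S=11, d=1, jump=1, S_12=12
t=12: S=12, d=3, jump=3, S_13=15
t=13: S=15, d=5, jump=0, S_14=15
t=14: S=15, d=0, jump=0, S_15=15
t=15: S=15, d=2, jump=3, S_16=18


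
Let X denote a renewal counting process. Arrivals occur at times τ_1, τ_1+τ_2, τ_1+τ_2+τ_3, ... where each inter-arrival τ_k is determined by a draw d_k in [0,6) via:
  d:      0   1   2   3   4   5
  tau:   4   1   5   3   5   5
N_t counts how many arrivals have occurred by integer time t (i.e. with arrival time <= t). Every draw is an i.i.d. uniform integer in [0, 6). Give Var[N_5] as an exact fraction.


10529663/60466176

Inter-arrival values over d=0..5: [4, 1, 5, 3, 5, 5]
Each d has probability 1/6, so the pmf of τ is: f(1) = 1/6, f(3) = 1/6, f(4) = 1/6, f(5) = 1/2
Let p_n(j) = P(N_n = j), with p_0 = [1]. Condition on τ_1: p_n(0) = P(τ > n), and for j >= 1, p_n(j) = Σ_{k<=n} f(k)·p_{n−k}(j−1)
p_1 = [5/6, 1/6]  (j = 0..1)
p_2 = [5/6, 5/36, 1/36]  (j = 0..2)
p_3 = [2/3, 11/36, 5/216, 1/216]  (j = 0..3)
p_4 = [1/2, 5/12, 17/216, 5/1296, 1/1296]  (j = 0..4)
p_5 = [0, 31/36, 13/108, 23/1296, 5/7776, 1/7776]  (j = 0..5)
E[N_5] = Σ j·p_5(j) = 9007/7776;  E[N_5²] = Σ j²·p_5(j) = 3929/2592
Var[N_5] = 3929/2592 − (9007/7776)² = 10529663/60466176


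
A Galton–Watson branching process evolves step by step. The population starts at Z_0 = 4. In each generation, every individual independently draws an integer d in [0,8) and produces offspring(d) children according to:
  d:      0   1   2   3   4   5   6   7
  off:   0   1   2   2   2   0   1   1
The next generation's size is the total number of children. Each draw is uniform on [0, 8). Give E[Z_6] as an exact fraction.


531441/65536

Outcome values over d=0..7: [0, 1, 2, 2, 2, 0, 1, 1]
Σy = 9, Σy² = 15, M = 8
μ = 9/8 = 9/8,  σ² = 15/8 − (9/8)² = 39/64
E[Z_0] = 4
E[Z_1] = 9/8·E[Z_0] = 9/2
E[Z_2] = 9/8·E[Z_1] = 81/16
E[Z_3] = 9/8·E[Z_2] = 729/128
E[Z_4] = 9/8·E[Z_3] = 6561/1024
E[Z_5] = 9/8·E[Z_4] = 59049/8192
E[Z_6] = 9/8·E[Z_5] = 531441/65536


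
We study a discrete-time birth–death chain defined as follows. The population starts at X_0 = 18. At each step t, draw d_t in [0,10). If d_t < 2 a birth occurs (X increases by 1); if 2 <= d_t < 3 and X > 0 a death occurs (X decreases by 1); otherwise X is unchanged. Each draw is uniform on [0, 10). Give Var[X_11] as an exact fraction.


X can drop by at most 1 per step and X_0 = 18 > T = 11, so X_t >= 18 − t >= 7 > 0 for every t <= 11: the floor at 0 (the 'and X > 0' condition) never binds. Hence X_11 = X_0 + Σ_{t<11} Y_t with i.i.d. increments Y_t = y(d_t) ∈ {+1, −1, 0}.
Outcome values over d=0..9: [1, 1, -1, 0, 0, 0, 0, 0, 0, 0]
Σy = 1, Σy² = 3, M = 10
μ = 1/10 = 1/10,  σ² = 3/10 − (1/10)² = 29/100
Independent increments: Var[X_11] = 11·σ² = 11·(29/100) = 319/100

319/100


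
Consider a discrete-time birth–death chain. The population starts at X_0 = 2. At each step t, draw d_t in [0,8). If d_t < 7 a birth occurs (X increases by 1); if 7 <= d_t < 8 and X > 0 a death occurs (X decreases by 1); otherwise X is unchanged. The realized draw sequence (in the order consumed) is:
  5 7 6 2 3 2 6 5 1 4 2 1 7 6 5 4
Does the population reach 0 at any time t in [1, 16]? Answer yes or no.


t=0: X=2, d=5 → birth, X_1=3
t=1: X=3, d=7 → death, X_2=2
t=2: X=2, d=6 → birth, X_3=3
t=3: X=3, d=2 → birth, X_4=4
t=4: X=4, d=3 → birth, X_5=5
t=5: X=5, d=2 → birth, X_6=6
t=6: X=6, d=6 → birth, X_7=7
t=7: X=7, d=5 → birth, X_8=8
t=8: X=8, d=1 → birth, X_9=9
t=9: X=9, d=4 → birth, X_10=10
t=10: X=10, d=2 → birth, X_11=11
t=11: X=11, d=1 → birth, X_12=12
t=12: X=12, d=7 → death, X_13=11
t=13: X=11, d=6 → birth, X_14=12
t=14: X=12, d=5 → birth, X_15=13
t=15: X=13, d=4 → birth, X_16=14

no


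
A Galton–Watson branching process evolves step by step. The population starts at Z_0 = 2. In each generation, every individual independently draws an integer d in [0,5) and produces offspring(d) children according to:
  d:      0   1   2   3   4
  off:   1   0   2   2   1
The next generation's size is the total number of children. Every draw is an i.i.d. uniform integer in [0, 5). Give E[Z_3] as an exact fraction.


432/125

Outcome values over d=0..4: [1, 0, 2, 2, 1]
Σy = 6, Σy² = 10, M = 5
μ = 6/5 = 6/5,  σ² = 10/5 − (6/5)² = 14/25
E[Z_0] = 2
E[Z_1] = 6/5·E[Z_0] = 12/5
E[Z_2] = 6/5·E[Z_1] = 72/25
E[Z_3] = 6/5·E[Z_2] = 432/125


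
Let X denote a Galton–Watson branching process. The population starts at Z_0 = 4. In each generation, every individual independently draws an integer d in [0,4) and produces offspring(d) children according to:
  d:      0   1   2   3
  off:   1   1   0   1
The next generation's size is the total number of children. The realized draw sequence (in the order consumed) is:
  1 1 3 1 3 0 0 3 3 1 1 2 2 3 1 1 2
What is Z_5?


1

gen 0: Z_0=4, draws=[1, 1, 3, 1], offspring=[1, 1, 1, 1], Z_1=4
gen 1: Z_1=4, draws=[3, 0, 0, 3], offspring=[1, 1, 1, 1], Z_2=4
gen 2: Z_2=4, draws=[3, 1, 1, 2], offspring=[1, 1, 1, 0], Z_3=3
gen 3: Z_3=3, draws=[2, 3, 1], offspring=[0, 1, 1], Z_4=2
gen 4: Z_4=2, draws=[1, 2], offspring=[1, 0], Z_5=1


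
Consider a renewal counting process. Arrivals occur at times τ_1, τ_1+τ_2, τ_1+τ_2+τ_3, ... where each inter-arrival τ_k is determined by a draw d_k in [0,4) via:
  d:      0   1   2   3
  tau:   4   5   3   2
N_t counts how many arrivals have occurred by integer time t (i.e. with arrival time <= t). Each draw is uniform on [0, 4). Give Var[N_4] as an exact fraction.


Inter-arrival values over d=0..3: [4, 5, 3, 2]
Each d has probability 1/4, so the pmf of τ is: f(2) = 1/4, f(3) = 1/4, f(4) = 1/4, f(5) = 1/4
Let p_n(j) = P(N_n = j), with p_0 = [1]. Condition on τ_1: p_n(0) = P(τ > n), and for j >= 1, p_n(j) = Σ_{k<=n} f(k)·p_{n−k}(j−1)
p_1 = [1]  (j = 0)
p_2 = [3/4, 1/4]  (j = 0..1)
p_3 = [1/2, 1/2]  (j = 0..1)
p_4 = [1/4, 11/16, 1/16]  (j = 0..2)
E[N_4] = Σ j·p_4(j) = 13/16;  E[N_4²] = Σ j²·p_4(j) = 15/16
Var[N_4] = 15/16 − (13/16)² = 71/256

71/256


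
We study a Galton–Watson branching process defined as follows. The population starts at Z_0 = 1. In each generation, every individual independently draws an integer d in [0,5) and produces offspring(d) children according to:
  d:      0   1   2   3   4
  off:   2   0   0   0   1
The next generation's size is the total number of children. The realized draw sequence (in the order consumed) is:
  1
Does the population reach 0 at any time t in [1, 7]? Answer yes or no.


yes

gen 0: Z_0=1, draws=[1], offspring=[0], Z_1=0
gen 1: Z_1=0, draws=[], offspring=[], Z_2=0
gen 2: Z_2=0, draws=[], offspring=[], Z_3=0
gen 3: Z_3=0, draws=[], offspring=[], Z_4=0
gen 4: Z_4=0, draws=[], offspring=[], Z_5=0
gen 5: Z_5=0, draws=[], offspring=[], Z_6=0
gen 6: Z_6=0, draws=[], offspring=[], Z_7=0


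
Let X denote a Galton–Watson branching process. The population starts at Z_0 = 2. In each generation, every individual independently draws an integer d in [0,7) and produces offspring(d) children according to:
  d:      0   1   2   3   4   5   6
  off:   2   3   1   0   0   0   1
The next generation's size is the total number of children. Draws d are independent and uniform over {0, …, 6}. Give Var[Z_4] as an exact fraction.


Outcome values over d=0..6: [2, 3, 1, 0, 0, 0, 1]
Σy = 7, Σy² = 15, M = 7
μ = 7/7 = 1,  σ² = 15/7 − (1)² = 8/7
V_0 = 0, E_0 = 2
V_1 = 8/7·E_0 + (1)²·V_0 = 16/7;  E_1 = 2
V_2 = 8/7·E_1 + (1)²·V_1 = 32/7;  E_2 = 2
V_3 = 8/7·E_2 + (1)²·V_2 = 48/7;  E_3 = 2
V_4 = 8/7·E_3 + (1)²·V_3 = 64/7;  E_4 = 2

64/7


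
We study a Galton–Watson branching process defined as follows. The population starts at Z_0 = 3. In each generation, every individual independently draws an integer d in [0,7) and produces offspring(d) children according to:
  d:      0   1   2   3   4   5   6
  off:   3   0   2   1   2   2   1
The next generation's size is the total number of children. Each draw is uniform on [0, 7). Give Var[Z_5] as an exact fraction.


63356292120/282475249

Outcome values over d=0..6: [3, 0, 2, 1, 2, 2, 1]
Σy = 11, Σy² = 23, M = 7
μ = 11/7 = 11/7,  σ² = 23/7 − (11/7)² = 40/49
V_0 = 0, E_0 = 3
V_1 = 40/49·E_0 + (11/7)²·V_0 = 120/49;  E_1 = 33/7
V_2 = 40/49·E_1 + (11/7)²·V_1 = 23760/2401;  E_2 = 363/49
V_3 = 40/49·E_2 + (11/7)²·V_2 = 3586440/117649;  E_3 = 3993/343
V_4 = 40/49·E_3 + (11/7)²·V_3 = 488743200/5764801;  E_4 = 43923/2401
V_5 = 40/49·E_4 + (11/7)²·V_4 = 63356292120/282475249;  E_5 = 483153/16807


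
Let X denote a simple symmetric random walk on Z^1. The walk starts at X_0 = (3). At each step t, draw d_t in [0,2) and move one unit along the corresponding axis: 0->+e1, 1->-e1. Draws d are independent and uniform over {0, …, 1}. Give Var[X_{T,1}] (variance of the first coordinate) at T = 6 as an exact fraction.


6

Outcome values over d=0..1: [1, -1]
Σy = 0, Σy² = 2, M = 2
μ = 0/2 = 0,  σ² = 2/2 − (0)² = 1
Independent increments: Var[X_6] = 6·σ² = 6·(1) = 6


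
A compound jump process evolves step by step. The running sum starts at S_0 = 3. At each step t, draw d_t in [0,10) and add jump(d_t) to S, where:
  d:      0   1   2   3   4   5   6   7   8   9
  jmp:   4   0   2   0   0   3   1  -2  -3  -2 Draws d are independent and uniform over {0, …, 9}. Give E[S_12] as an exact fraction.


33/5

Outcome values over d=0..9: [4, 0, 2, 0, 0, 3, 1, -2, -3, -2]
Σy = 3, Σy² = 47, M = 10
μ = 3/10 = 3/10,  σ² = 47/10 − (3/10)² = 461/100
E[S_12] = 3 + 12·(3/10) = 33/5


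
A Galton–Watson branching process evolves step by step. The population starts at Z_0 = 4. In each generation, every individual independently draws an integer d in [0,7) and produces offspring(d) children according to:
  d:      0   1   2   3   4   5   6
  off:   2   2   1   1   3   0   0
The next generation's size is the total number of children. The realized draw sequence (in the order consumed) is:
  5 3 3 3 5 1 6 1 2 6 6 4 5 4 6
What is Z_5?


3

gen 0: Z_0=4, draws=[5, 3, 3, 3], offspring=[0, 1, 1, 1], Z_1=3
gen 1: Z_1=3, draws=[5, 1, 6], offspring=[0, 2, 0], Z_2=2
gen 2: Z_2=2, draws=[1, 2], offspring=[2, 1], Z_3=3
gen 3: Z_3=3, draws=[6, 6, 4], offspring=[0, 0, 3], Z_4=3
gen 4: Z_4=3, draws=[5, 4, 6], offspring=[0, 3, 0], Z_5=3


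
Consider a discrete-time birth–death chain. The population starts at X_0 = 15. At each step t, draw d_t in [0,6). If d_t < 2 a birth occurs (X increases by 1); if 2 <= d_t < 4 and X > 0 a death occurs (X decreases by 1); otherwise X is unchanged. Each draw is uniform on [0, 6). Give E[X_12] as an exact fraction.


X can drop by at most 1 per step and X_0 = 15 > T = 12, so X_t >= 15 − t >= 3 > 0 for every t <= 12: the floor at 0 (the 'and X > 0' condition) never binds. Hence X_12 = X_0 + Σ_{t<12} Y_t with i.i.d. increments Y_t = y(d_t) ∈ {+1, −1, 0}.
Outcome values over d=0..5: [1, 1, -1, -1, 0, 0]
Σy = 0, Σy² = 4, M = 6
μ = 0/6 = 0,  σ² = 4/6 − (0)² = 2/3
E[X_12] = 15 + 12·(0) = 15

15


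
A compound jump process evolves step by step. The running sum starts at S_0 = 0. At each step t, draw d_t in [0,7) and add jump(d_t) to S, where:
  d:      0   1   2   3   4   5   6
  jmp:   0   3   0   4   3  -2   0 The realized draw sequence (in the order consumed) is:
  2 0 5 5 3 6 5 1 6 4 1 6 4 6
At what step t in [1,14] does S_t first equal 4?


10

t=0: S=0, d=2, jump=0, S_1=0
t=1: S=0, d=0, jump=0, S_2=0
t=2: S=0, d=5, jump=-2, S_3=-2
t=3: S=-2, d=5, jump=-2, S_4=-4
t=4: S=-4, d=3, jump=4, S_5=0
t=5: S=0, d=6, jump=0, S_6=0
t=6: S=0, d=5, jump=-2, S_7=-2
t=7: S=-2, d=1, jump=3, S_8=1
t=8: S=1, d=6, jump=0, S_9=1
t=9: S=1, d=4, jump=3, S_10=4
t=10: S=4, d=1, jump=3, S_11=7
t=11: S=7, d=6, jump=0, S_12=7
t=12: S=7, d=4, jump=3, S_13=10
t=13: S=10, d=6, jump=0, S_14=10


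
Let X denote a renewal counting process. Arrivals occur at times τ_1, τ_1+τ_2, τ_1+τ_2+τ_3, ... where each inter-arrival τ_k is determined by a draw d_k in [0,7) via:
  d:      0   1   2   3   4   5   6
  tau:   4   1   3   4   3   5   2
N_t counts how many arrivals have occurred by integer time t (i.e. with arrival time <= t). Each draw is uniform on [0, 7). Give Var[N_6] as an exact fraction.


6269817112/13841287201

Inter-arrival values over d=0..6: [4, 1, 3, 4, 3, 5, 2]
Each d has probability 1/7, so the pmf of τ is: f(1) = 1/7, f(2) = 1/7, f(3) = 2/7, f(4) = 2/7, f(5) = 1/7
Let p_n(j) = P(N_n = j), with p_0 = [1]. Condition on τ_1: p_n(0) = P(τ > n), and for j >= 1, p_n(j) = Σ_{k<=n} f(k)·p_{n−k}(j−1)
p_1 = [6/7, 1/7]  (j = 0..1)
p_2 = [5/7, 13/49, 1/49]  (j = 0..2)
p_3 = [3/7, 25/49, 20/343, 1/343]  (j = 0..3)
p_4 = [1/7, 34/49, 52/343, 27/2401, 1/2401]  (j = 0..4)
p_5 = [0, 33/49, 99/343, 86/2401, 34/16807, 1/16807]  (j = 0..5)
p_6 = [0, 23/49, 150/343, 205/2401, 127/16807, 41/117649, 1/117649]  (j = 0..6)
E[N_6] = Σ j·p_6(j) = 192025/117649;  E[N_6²] = Σ j²·p_6(j) = 366713/117649
Var[N_6] = 366713/117649 − (192025/117649)² = 6269817112/13841287201


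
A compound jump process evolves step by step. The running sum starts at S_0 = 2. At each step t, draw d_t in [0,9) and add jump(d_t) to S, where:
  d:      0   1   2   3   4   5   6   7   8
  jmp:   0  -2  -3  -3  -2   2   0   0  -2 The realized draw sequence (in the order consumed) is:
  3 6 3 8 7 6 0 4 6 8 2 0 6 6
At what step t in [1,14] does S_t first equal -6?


4

t=0: S=2, d=3, jump=-3, S_1=-1
t=1: S=-1, d=6, jump=0, S_2=-1
t=2: S=-1, d=3, jump=-3, S_3=-4
t=3: S=-4, d=8, jump=-2, S_4=-6
t=4: S=-6, d=7, jump=0, S_5=-6
t=5: S=-6, d=6, jump=0, S_6=-6
t=6: S=-6, d=0, jump=0, S_7=-6
t=7: S=-6, d=4, jump=-2, S_8=-8
t=8: S=-8, d=6, jump=0, S_9=-8
t=9: S=-8, d=8, jump=-2, S_10=-10
t=10: S=-10, d=2, jump=-3, S_11=-13
t=11: S=-13, d=0, jump=0, S_12=-13
t=12: S=-13, d=6, jump=0, S_13=-13
t=13: S=-13, d=6, jump=0, S_14=-13


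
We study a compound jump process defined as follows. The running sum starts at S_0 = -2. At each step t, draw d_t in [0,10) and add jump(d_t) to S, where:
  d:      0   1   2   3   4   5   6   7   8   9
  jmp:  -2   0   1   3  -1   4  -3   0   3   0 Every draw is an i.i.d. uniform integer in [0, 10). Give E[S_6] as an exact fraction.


1

Outcome values over d=0..9: [-2, 0, 1, 3, -1, 4, -3, 0, 3, 0]
Σy = 5, Σy² = 49, M = 10
μ = 5/10 = 1/2,  σ² = 49/10 − (1/2)² = 93/20
E[S_6] = -2 + 6·(1/2) = 1


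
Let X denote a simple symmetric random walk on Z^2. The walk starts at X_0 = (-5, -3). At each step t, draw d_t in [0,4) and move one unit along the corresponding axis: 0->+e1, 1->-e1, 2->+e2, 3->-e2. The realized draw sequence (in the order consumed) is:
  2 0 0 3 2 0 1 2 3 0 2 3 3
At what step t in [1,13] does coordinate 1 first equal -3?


t=0: X=(-5, -3), d=2 → +e2, X_1=(-5, -2)
t=1: X=(-5, -2), d=0 → +e1, X_2=(-4, -2)
t=2: X=(-4, -2), d=0 → +e1, X_3=(-3, -2)
t=3: X=(-3, -2), d=3 → -e2, X_4=(-3, -3)
t=4: X=(-3, -3), d=2 → +e2, X_5=(-3, -2)
t=5: X=(-3, -2), d=0 → +e1, X_6=(-2, -2)
t=6: X=(-2, -2), d=1 → -e1, X_7=(-3, -2)
t=7: X=(-3, -2), d=2 → +e2, X_8=(-3, -1)
t=8: X=(-3, -1), d=3 → -e2, X_9=(-3, -2)
t=9: X=(-3, -2), d=0 → +e1, X_10=(-2, -2)
t=10: X=(-2, -2), d=2 → +e2, X_11=(-2, -1)
t=11: X=(-2, -1), d=3 → -e2, X_12=(-2, -2)
t=12: X=(-2, -2), d=3 → -e2, X_13=(-2, -3)

3


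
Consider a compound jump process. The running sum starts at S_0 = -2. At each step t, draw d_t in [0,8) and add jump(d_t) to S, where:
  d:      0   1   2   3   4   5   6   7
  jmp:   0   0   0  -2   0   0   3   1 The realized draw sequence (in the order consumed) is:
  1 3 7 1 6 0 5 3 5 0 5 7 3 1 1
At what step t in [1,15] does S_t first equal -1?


t=0: S=-2, d=1, jump=0, S_1=-2
t=1: S=-2, d=3, jump=-2, S_2=-4
t=2: S=-4, d=7, jump=1, S_3=-3
t=3: S=-3, d=1, jump=0, S_4=-3
t=4: S=-3, d=6, jump=3, S_5=0
t=5: S=0, d=0, jump=0, S_6=0
t=6: S=0, d=5, jump=0, S_7=0
t=7: S=0, d=3, jump=-2, S_8=-2
t=8: S=-2, d=5, jump=0, S_9=-2
t=9: S=-2, d=0, jump=0, S_10=-2
t=10: S=-2, d=5, jump=0, S_11=-2
t=11: S=-2, d=7, jump=1, S_12=-1
t=12: S=-1, d=3, jump=-2, S_13=-3
t=13: S=-3, d=1, jump=0, S_14=-3
t=14: S=-3, d=1, jump=0, S_15=-3

12


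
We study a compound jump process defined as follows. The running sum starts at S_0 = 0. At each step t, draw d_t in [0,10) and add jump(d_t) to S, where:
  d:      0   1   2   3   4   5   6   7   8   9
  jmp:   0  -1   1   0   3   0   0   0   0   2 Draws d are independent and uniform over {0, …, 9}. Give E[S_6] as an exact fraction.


Outcome values over d=0..9: [0, -1, 1, 0, 3, 0, 0, 0, 0, 2]
Σy = 5, Σy² = 15, M = 10
μ = 5/10 = 1/2,  σ² = 15/10 − (1/2)² = 5/4
E[S_6] = 0 + 6·(1/2) = 3

3


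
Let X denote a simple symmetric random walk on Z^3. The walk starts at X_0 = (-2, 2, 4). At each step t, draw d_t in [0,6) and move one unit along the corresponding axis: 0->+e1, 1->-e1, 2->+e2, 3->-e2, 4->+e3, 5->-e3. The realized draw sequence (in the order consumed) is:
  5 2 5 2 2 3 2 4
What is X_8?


(-2, 5, 3)

t=0: X=(-2, 2, 4), d=5 → -e3, X_1=(-2, 2, 3)
t=1: X=(-2, 2, 3), d=2 → +e2, X_2=(-2, 3, 3)
t=2: X=(-2, 3, 3), d=5 → -e3, X_3=(-2, 3, 2)
t=3: X=(-2, 3, 2), d=2 → +e2, X_4=(-2, 4, 2)
t=4: X=(-2, 4, 2), d=2 → +e2, X_5=(-2, 5, 2)
t=5: X=(-2, 5, 2), d=3 → -e2, X_6=(-2, 4, 2)
t=6: X=(-2, 4, 2), d=2 → +e2, X_7=(-2, 5, 2)
t=7: X=(-2, 5, 2), d=4 → +e3, X_8=(-2, 5, 3)


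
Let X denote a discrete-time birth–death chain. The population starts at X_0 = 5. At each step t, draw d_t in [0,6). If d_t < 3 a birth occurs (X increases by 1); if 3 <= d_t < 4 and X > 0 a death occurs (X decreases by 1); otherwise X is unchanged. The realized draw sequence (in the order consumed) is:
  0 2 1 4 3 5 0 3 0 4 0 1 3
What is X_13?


t=0: X=5, d=0 → birth, X_1=6
t=1: X=6, d=2 → birth, X_2=7
t=2: X=7, d=1 → birth, X_3=8
t=3: X=8, d=4 → hold, X_4=8
t=4: X=8, d=3 → death, X_5=7
t=5: X=7, d=5 → hold, X_6=7
t=6: X=7, d=0 → birth, X_7=8
t=7: X=8, d=3 → death, X_8=7
t=8: X=7, d=0 → birth, X_9=8
t=9: X=8, d=4 → hold, X_10=8
t=10: X=8, d=0 → birth, X_11=9
t=11: X=9, d=1 → birth, X_12=10
t=12: X=10, d=3 → death, X_13=9

9


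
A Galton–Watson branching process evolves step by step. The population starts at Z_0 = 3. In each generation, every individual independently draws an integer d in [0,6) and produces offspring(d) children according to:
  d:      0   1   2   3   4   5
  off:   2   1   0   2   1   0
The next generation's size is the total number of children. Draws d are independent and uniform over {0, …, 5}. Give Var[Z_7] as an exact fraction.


Outcome values over d=0..5: [2, 1, 0, 2, 1, 0]
Σy = 6, Σy² = 10, M = 6
μ = 6/6 = 1,  σ² = 10/6 − (1)² = 2/3
V_0 = 0, E_0 = 3
V_1 = 2/3·E_0 + (1)²·V_0 = 2;  E_1 = 3
V_2 = 2/3·E_1 + (1)²·V_1 = 4;  E_2 = 3
V_3 = 2/3·E_2 + (1)²·V_2 = 6;  E_3 = 3
V_4 = 2/3·E_3 + (1)²·V_3 = 8;  E_4 = 3
V_5 = 2/3·E_4 + (1)²·V_4 = 10;  E_5 = 3
V_6 = 2/3·E_5 + (1)²·V_5 = 12;  E_6 = 3
V_7 = 2/3·E_6 + (1)²·V_6 = 14;  E_7 = 3

14


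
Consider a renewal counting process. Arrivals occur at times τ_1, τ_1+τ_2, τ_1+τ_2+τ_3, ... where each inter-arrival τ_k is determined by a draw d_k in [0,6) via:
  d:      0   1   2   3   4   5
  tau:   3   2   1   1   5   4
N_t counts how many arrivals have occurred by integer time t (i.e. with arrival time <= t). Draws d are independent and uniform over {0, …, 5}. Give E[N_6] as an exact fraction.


12305/5832

Inter-arrival values over d=0..5: [3, 2, 1, 1, 5, 4]
Each d has probability 1/6, so the pmf of τ is: f(1) = 1/3, f(2) = 1/6, f(3) = 1/6, f(4) = 1/6, f(5) = 1/6
Renewal equation for m(n) = E[N_n]: condition on τ_1 = k (if k <= n, one arrival plus a fresh copy on the remaining n−k steps): m(n) = F(n) + Σ_{k<=n} f(k)·m(n−k), where F(n) = P(τ <= n) and m(0) = 0
m(1) = F(1) = 1/3
m(2) = F(2) + f(1)·m(1) = 1/2 + 1/3·1/3 = 11/18
m(3) = F(3) + f(1)·m(2) + f(2)·m(1) = 2/3 + 1/3·11/18 + 1/6·1/3 = 25/27
m(4) = F(4) + f(1)·m(3) + f(2)·m(2) + f(3)·m(1) = 5/6 + 1/3·25/27 + 1/6·11/18 + 1/6·1/3 = 421/324
m(5) = F(5) + f(1)·m(4) + f(2)·m(3) + f(3)·m(2) + f(4)·m(1) = 1 + 1/3·421/324 + 1/6·25/27 + 1/6·11/18 + 1/6·1/3 = 424/243
m(6) = F(6) + f(1)·m(5) + f(2)·m(4) + f(3)·m(3) + f(4)·m(2) + f(5)·m(1) = 1 + 1/3·424/243 + 1/6·421/324 + 1/6·25/27 + 1/6·11/18 + 1/6·1/3 = 12305/5832
E[N_6] = m(6) = 12305/5832


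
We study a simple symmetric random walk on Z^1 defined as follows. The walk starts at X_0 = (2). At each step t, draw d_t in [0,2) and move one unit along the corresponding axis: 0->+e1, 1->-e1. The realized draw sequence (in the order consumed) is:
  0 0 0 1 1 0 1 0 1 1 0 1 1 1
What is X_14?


(0)

t=0: X=(2), d=0 → +e1, X_1=(3)
t=1: X=(3), d=0 → +e1, X_2=(4)
t=2: X=(4), d=0 → +e1, X_3=(5)
t=3: X=(5), d=1 → -e1, X_4=(4)
t=4: X=(4), d=1 → -e1, X_5=(3)
t=5: X=(3), d=0 → +e1, X_6=(4)
t=6: X=(4), d=1 → -e1, X_7=(3)
t=7: X=(3), d=0 → +e1, X_8=(4)
t=8: X=(4), d=1 → -e1, X_9=(3)
t=9: X=(3), d=1 → -e1, X_10=(2)
t=10: X=(2), d=0 → +e1, X_11=(3)
t=11: X=(3), d=1 → -e1, X_12=(2)
t=12: X=(2), d=1 → -e1, X_13=(1)
t=13: X=(1), d=1 → -e1, X_14=(0)


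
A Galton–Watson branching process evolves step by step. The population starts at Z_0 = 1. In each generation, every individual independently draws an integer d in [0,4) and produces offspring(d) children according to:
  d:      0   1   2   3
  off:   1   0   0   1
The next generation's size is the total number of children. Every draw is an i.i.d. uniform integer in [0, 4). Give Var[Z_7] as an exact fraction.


127/16384

Outcome values over d=0..3: [1, 0, 0, 1]
Σy = 2, Σy² = 2, M = 4
μ = 2/4 = 1/2,  σ² = 2/4 − (1/2)² = 1/4
V_0 = 0, E_0 = 1
V_1 = 1/4·E_0 + (1/2)²·V_0 = 1/4;  E_1 = 1/2
V_2 = 1/4·E_1 + (1/2)²·V_1 = 3/16;  E_2 = 1/4
V_3 = 1/4·E_2 + (1/2)²·V_2 = 7/64;  E_3 = 1/8
V_4 = 1/4·E_3 + (1/2)²·V_3 = 15/256;  E_4 = 1/16
V_5 = 1/4·E_4 + (1/2)²·V_4 = 31/1024;  E_5 = 1/32
V_6 = 1/4·E_5 + (1/2)²·V_5 = 63/4096;  E_6 = 1/64
V_7 = 1/4·E_6 + (1/2)²·V_6 = 127/16384;  E_7 = 1/128


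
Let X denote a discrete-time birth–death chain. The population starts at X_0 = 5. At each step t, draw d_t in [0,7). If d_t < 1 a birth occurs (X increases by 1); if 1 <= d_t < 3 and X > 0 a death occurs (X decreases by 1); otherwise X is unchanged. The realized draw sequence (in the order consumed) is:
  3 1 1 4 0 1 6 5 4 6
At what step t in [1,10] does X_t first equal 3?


3

t=0: X=5, d=3 → hold, X_1=5
t=1: X=5, d=1 → death, X_2=4
t=2: X=4, d=1 → death, X_3=3
t=3: X=3, d=4 → hold, X_4=3
t=4: X=3, d=0 → birth, X_5=4
t=5: X=4, d=1 → death, X_6=3
t=6: X=3, d=6 → hold, X_7=3
t=7: X=3, d=5 → hold, X_8=3
t=8: X=3, d=4 → hold, X_9=3
t=9: X=3, d=6 → hold, X_10=3


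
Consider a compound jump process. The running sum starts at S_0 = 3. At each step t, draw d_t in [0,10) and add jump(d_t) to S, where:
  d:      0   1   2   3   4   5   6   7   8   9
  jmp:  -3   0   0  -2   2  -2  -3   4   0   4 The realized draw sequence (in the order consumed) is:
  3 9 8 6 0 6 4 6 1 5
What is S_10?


-7

t=0: S=3, d=3, jump=-2, S_1=1
t=1: S=1, d=9, jump=4, S_2=5
t=2: S=5, d=8, jump=0, S_3=5
t=3: S=5, d=6, jump=-3, S_4=2
t=4: S=2, d=0, jump=-3, S_5=-1
t=5: S=-1, d=6, jump=-3, S_6=-4
t=6: S=-4, d=4, jump=2, S_7=-2
t=7: S=-2, d=6, jump=-3, S_8=-5
t=8: S=-5, d=1, jump=0, S_9=-5
t=9: S=-5, d=5, jump=-2, S_10=-7


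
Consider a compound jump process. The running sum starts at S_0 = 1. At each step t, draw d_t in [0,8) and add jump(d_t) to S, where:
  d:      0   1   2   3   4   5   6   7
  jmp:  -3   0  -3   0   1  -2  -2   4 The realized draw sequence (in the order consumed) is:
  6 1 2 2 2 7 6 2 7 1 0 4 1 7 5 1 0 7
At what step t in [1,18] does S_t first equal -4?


3

t=0: S=1, d=6, jump=-2, S_1=-1
t=1: S=-1, d=1, jump=0, S_2=-1
t=2: S=-1, d=2, jump=-3, S_3=-4
t=3: S=-4, d=2, jump=-3, S_4=-7
t=4: S=-7, d=2, jump=-3, S_5=-10
t=5: S=-10, d=7, jump=4, S_6=-6
t=6: S=-6, d=6, jump=-2, S_7=-8
t=7: S=-8, d=2, jump=-3, S_8=-11
t=8: S=-11, d=7, jump=4, S_9=-7
t=9: S=-7, d=1, jump=0, S_10=-7
t=10: S=-7, d=0, jump=-3, S_11=-10
t=11: S=-10, d=4, jump=1, S_12=-9
t=12: S=-9, d=1, jump=0, S_13=-9
t=13: S=-9, d=7, jump=4, S_14=-5
t=14: S=-5, d=5, jump=-2, S_15=-7
t=15: S=-7, d=1, jump=0, S_16=-7
t=16: S=-7, d=0, jump=-3, S_17=-10
t=17: S=-10, d=7, jump=4, S_18=-6


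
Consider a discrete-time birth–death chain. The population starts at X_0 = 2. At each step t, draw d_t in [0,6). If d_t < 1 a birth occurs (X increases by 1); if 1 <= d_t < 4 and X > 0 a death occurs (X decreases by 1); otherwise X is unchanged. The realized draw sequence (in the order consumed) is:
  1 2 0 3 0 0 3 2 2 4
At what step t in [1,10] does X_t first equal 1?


1

t=0: X=2, d=1 → death, X_1=1
t=1: X=1, d=2 → death, X_2=0
t=2: X=0, d=0 → birth, X_3=1
t=3: X=1, d=3 → death, X_4=0
t=4: X=0, d=0 → birth, X_5=1
t=5: X=1, d=0 → birth, X_6=2
t=6: X=2, d=3 → death, X_7=1
t=7: X=1, d=2 → death, X_8=0
t=8: X=0, d=2 → hold, X_9=0
t=9: X=0, d=4 → hold, X_10=0


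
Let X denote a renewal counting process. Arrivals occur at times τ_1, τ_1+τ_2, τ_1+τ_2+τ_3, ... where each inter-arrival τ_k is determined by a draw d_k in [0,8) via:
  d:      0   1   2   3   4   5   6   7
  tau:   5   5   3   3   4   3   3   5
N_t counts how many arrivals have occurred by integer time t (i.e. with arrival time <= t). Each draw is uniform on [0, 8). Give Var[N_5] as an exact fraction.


0

Inter-arrival values over d=0..7: [5, 5, 3, 3, 4, 3, 3, 5]
Each d has probability 1/8, so the pmf of τ is: f(3) = 1/2, f(4) = 1/8, f(5) = 3/8
Let p_n(j) = P(N_n = j), with p_0 = [1]. Condition on τ_1: p_n(0) = P(τ > n), and for j >= 1, p_n(j) = Σ_{k<=n} f(k)·p_{n−k}(j−1)
p_1 = [1]  (j = 0)
p_2 = [1]  (j = 0)
p_3 = [1/2, 1/2]  (j = 0..1)
p_4 = [3/8, 5/8]  (j = 0..1)
p_5 = [0, 1]  (j = 0..1)
E[N_5] = Σ j·p_5(j) = 1;  E[N_5²] = Σ j²·p_5(j) = 1
Var[N_5] = 1 − (1)² = 0


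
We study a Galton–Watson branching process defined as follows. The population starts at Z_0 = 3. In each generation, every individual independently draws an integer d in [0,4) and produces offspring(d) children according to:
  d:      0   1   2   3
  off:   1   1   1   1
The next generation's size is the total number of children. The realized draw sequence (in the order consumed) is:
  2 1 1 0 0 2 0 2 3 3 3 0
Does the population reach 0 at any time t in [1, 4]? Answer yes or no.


no

gen 0: Z_0=3, draws=[2, 1, 1], offspring=[1, 1, 1], Z_1=3
gen 1: Z_1=3, draws=[0, 0, 2], offspring=[1, 1, 1], Z_2=3
gen 2: Z_2=3, draws=[0, 2, 3], offspring=[1, 1, 1], Z_3=3
gen 3: Z_3=3, draws=[3, 3, 0], offspring=[1, 1, 1], Z_4=3


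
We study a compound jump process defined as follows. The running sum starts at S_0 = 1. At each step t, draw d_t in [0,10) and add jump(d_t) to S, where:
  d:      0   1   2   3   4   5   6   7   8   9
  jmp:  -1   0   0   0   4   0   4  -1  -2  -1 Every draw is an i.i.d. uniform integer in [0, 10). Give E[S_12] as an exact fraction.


Outcome values over d=0..9: [-1, 0, 0, 0, 4, 0, 4, -1, -2, -1]
Σy = 3, Σy² = 39, M = 10
μ = 3/10 = 3/10,  σ² = 39/10 − (3/10)² = 381/100
E[S_12] = 1 + 12·(3/10) = 23/5

23/5


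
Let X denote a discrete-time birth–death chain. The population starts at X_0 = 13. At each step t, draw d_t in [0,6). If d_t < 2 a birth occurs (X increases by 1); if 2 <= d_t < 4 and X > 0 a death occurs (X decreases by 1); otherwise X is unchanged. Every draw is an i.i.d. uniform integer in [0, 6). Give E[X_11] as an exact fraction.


X can drop by at most 1 per step and X_0 = 13 > T = 11, so X_t >= 13 − t >= 2 > 0 for every t <= 11: the floor at 0 (the 'and X > 0' condition) never binds. Hence X_11 = X_0 + Σ_{t<11} Y_t with i.i.d. increments Y_t = y(d_t) ∈ {+1, −1, 0}.
Outcome values over d=0..5: [1, 1, -1, -1, 0, 0]
Σy = 0, Σy² = 4, M = 6
μ = 0/6 = 0,  σ² = 4/6 − (0)² = 2/3
E[X_11] = 13 + 11·(0) = 13

13


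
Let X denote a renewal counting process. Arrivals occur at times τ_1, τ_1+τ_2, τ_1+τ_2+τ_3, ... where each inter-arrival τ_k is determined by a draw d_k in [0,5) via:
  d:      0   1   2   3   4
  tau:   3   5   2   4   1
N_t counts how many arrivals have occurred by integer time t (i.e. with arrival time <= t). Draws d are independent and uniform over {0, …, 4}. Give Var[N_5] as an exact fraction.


Inter-arrival values over d=0..4: [3, 5, 2, 4, 1]
Each d has probability 1/5, so the pmf of τ is: f(1) = 1/5, f(2) = 1/5, f(3) = 1/5, f(4) = 1/5, f(5) = 1/5
Let p_n(j) = P(N_n = j), with p_0 = [1]. Condition on τ_1: p_n(0) = P(τ > n), and for j >= 1, p_n(j) = Σ_{k<=n} f(k)·p_{n−k}(j−1)
p_1 = [4/5, 1/5]  (j = 0..1)
p_2 = [3/5, 9/25, 1/25]  (j = 0..2)
p_3 = [2/5, 12/25, 14/125, 1/125]  (j = 0..3)
p_4 = [1/5, 14/25, 26/125, 19/625, 1/625]  (j = 0..4)
p_5 = [0, 3/5, 8/25, 9/125, 24/3125, 1/3125]  (j = 0..5)
E[N_5] = Σ j·p_5(j) = 4651/3125;  E[N_5²] = Σ j²·p_5(j) = 8309/3125
Var[N_5] = 8309/3125 − (4651/3125)² = 4333824/9765625

4333824/9765625


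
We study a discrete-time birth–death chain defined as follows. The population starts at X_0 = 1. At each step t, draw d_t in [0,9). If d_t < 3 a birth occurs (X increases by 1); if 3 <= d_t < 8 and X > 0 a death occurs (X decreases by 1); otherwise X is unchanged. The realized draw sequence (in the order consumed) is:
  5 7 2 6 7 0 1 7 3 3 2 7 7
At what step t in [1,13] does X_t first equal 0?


1

t=0: X=1, d=5 → death, X_1=0
t=1: X=0, d=7 → hold, X_2=0
t=2: X=0, d=2 → birth, X_3=1
t=3: X=1, d=6 → death, X_4=0
t=4: X=0, d=7 → hold, X_5=0
t=5: X=0, d=0 → birth, X_6=1
t=6: X=1, d=1 → birth, X_7=2
t=7: X=2, d=7 → death, X_8=1
t=8: X=1, d=3 → death, X_9=0
t=9: X=0, d=3 → hold, X_10=0
t=10: X=0, d=2 → birth, X_11=1
t=11: X=1, d=7 → death, X_12=0
t=12: X=0, d=7 → hold, X_13=0


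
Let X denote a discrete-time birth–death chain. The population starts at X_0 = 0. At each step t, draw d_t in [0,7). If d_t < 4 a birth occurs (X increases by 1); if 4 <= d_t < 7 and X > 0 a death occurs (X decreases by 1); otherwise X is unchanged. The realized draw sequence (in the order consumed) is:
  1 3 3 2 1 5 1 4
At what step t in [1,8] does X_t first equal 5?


t=0: X=0, d=1 → birth, X_1=1
t=1: X=1, d=3 → birth, X_2=2
t=2: X=2, d=3 → birth, X_3=3
t=3: X=3, d=2 → birth, X_4=4
t=4: X=4, d=1 → birth, X_5=5
t=5: X=5, d=5 → death, X_6=4
t=6: X=4, d=1 → birth, X_7=5
t=7: X=5, d=4 → death, X_8=4

5


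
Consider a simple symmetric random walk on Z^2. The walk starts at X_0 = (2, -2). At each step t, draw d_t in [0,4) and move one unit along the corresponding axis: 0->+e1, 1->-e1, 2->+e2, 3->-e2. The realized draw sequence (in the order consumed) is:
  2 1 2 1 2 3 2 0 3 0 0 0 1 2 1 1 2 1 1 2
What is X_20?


t=0: X=(2, -2), d=2 → +e2, X_1=(2, -1)
t=1: X=(2, -1), d=1 → -e1, X_2=(1, -1)
t=2: X=(1, -1), d=2 → +e2, X_3=(1, 0)
t=3: X=(1, 0), d=1 → -e1, X_4=(0, 0)
t=4: X=(0, 0), d=2 → +e2, X_5=(0, 1)
t=5: X=(0, 1), d=3 → -e2, X_6=(0, 0)
t=6: X=(0, 0), d=2 → +e2, X_7=(0, 1)
t=7: X=(0, 1), d=0 → +e1, X_8=(1, 1)
t=8: X=(1, 1), d=3 → -e2, X_9=(1, 0)
t=9: X=(1, 0), d=0 → +e1, X_10=(2, 0)
t=10: X=(2, 0), d=0 → +e1, X_11=(3, 0)
t=11: X=(3, 0), d=0 → +e1, X_12=(4, 0)
t=12: X=(4, 0), d=1 → -e1, X_13=(3, 0)
t=13: X=(3, 0), d=2 → +e2, X_14=(3, 1)
t=14: X=(3, 1), d=1 → -e1, X_15=(2, 1)
t=15: X=(2, 1), d=1 → -e1, X_16=(1, 1)
t=16: X=(1, 1), d=2 → +e2, X_17=(1, 2)
t=17: X=(1, 2), d=1 → -e1, X_18=(0, 2)
t=18: X=(0, 2), d=1 → -e1, X_19=(-1, 2)
t=19: X=(-1, 2), d=2 → +e2, X_20=(-1, 3)

(-1, 3)


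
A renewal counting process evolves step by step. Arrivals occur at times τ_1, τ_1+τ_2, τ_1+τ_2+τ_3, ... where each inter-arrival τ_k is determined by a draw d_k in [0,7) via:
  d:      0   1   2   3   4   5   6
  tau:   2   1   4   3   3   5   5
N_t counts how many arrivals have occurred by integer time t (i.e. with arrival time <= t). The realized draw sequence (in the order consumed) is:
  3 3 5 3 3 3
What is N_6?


2

draw d_1=3: τ_1=3, arrival time A_1=3
draw d_2=3: τ_2=3, arrival time A_2=6
draw d_3=5: τ_3=5, arrival time A_3=11
draw d_4=3: τ_4=3, arrival time A_4=14
draw d_5=3: τ_5=3, arrival time A_5=17
draw d_6=3: τ_6=3, arrival time A_6=20
N_t over t=0..6: 0:0 1:0 2:0 3:1 4:1 5:1 6:2


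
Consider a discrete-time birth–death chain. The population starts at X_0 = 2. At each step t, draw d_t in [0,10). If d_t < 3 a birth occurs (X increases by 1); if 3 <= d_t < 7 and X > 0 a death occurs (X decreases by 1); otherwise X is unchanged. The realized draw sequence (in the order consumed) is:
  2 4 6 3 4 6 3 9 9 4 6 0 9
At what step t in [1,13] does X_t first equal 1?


3

t=0: X=2, d=2 → birth, X_1=3
t=1: X=3, d=4 → death, X_2=2
t=2: X=2, d=6 → death, X_3=1
t=3: X=1, d=3 → death, X_4=0
t=4: X=0, d=4 → hold, X_5=0
t=5: X=0, d=6 → hold, X_6=0
t=6: X=0, d=3 → hold, X_7=0
t=7: X=0, d=9 → hold, X_8=0
t=8: X=0, d=9 → hold, X_9=0
t=9: X=0, d=4 → hold, X_10=0
t=10: X=0, d=6 → hold, X_11=0
t=11: X=0, d=0 → birth, X_12=1
t=12: X=1, d=9 → hold, X_13=1


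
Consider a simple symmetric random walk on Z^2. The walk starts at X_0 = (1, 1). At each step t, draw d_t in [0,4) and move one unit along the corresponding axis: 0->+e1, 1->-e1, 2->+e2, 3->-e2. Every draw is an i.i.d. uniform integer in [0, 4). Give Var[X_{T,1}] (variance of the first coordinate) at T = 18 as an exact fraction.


Outcome values over d=0..3: [1, -1, 0, 0]
Σy = 0, Σy² = 2, M = 4
μ = 0/4 = 0,  σ² = 2/4 − (0)² = 1/2
Independent increments: Var[X_18] = 18·σ² = 18·(1/2) = 9

9


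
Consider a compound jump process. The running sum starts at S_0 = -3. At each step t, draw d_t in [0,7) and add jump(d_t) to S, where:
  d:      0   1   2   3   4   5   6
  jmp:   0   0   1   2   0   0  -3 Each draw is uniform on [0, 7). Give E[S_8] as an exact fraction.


Outcome values over d=0..6: [0, 0, 1, 2, 0, 0, -3]
Σy = 0, Σy² = 14, M = 7
μ = 0/7 = 0,  σ² = 14/7 − (0)² = 2
E[S_8] = -3 + 8·(0) = -3

-3


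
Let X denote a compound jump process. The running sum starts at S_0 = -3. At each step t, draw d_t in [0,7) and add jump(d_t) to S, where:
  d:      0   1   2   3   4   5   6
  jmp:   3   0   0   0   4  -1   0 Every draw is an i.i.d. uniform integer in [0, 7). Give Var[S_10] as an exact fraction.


1460/49

Outcome values over d=0..6: [3, 0, 0, 0, 4, -1, 0]
Σy = 6, Σy² = 26, M = 7
μ = 6/7 = 6/7,  σ² = 26/7 − (6/7)² = 146/49
Independent increments: Var[S_10] = 10·σ² = 10·(146/49) = 1460/49


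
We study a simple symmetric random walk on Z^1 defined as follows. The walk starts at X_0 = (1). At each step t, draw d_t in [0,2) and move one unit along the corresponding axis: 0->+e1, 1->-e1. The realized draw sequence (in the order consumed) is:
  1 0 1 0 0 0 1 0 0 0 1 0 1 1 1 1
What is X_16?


(1)

t=0: X=(1), d=1 → -e1, X_1=(0)
t=1: X=(0), d=0 → +e1, X_2=(1)
t=2: X=(1), d=1 → -e1, X_3=(0)
t=3: X=(0), d=0 → +e1, X_4=(1)
t=4: X=(1), d=0 → +e1, X_5=(2)
t=5: X=(2), d=0 → +e1, X_6=(3)
t=6: X=(3), d=1 → -e1, X_7=(2)
t=7: X=(2), d=0 → +e1, X_8=(3)
t=8: X=(3), d=0 → +e1, X_9=(4)
t=9: X=(4), d=0 → +e1, X_10=(5)
t=10: X=(5), d=1 → -e1, X_11=(4)
t=11: X=(4), d=0 → +e1, X_12=(5)
t=12: X=(5), d=1 → -e1, X_13=(4)
t=13: X=(4), d=1 → -e1, X_14=(3)
t=14: X=(3), d=1 → -e1, X_15=(2)
t=15: X=(2), d=1 → -e1, X_16=(1)


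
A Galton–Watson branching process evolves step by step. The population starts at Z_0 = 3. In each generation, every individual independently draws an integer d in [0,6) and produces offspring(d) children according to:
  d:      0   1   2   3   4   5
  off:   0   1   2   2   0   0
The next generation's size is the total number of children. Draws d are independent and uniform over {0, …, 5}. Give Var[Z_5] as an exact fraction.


84299375/20155392

Outcome values over d=0..5: [0, 1, 2, 2, 0, 0]
Σy = 5, Σy² = 9, M = 6
μ = 5/6 = 5/6,  σ² = 9/6 − (5/6)² = 29/36
V_0 = 0, E_0 = 3
V_1 = 29/36·E_0 + (5/6)²·V_0 = 29/12;  E_1 = 5/2
V_2 = 29/36·E_1 + (5/6)²·V_1 = 1595/432;  E_2 = 25/12
V_3 = 29/36·E_2 + (5/6)²·V_2 = 65975/15552;  E_3 = 125/72
V_4 = 29/36·E_3 + (5/6)²·V_3 = 2432375/559872;  E_4 = 625/432
V_5 = 29/36·E_4 + (5/6)²·V_4 = 84299375/20155392;  E_5 = 3125/2592


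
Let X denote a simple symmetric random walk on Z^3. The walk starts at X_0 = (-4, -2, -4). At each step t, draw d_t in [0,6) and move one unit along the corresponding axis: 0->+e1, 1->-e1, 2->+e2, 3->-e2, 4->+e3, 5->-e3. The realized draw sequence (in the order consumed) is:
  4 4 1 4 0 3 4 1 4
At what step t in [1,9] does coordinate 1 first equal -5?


3

t=0: X=(-4, -2, -4), d=4 → +e3, X_1=(-4, -2, -3)
t=1: X=(-4, -2, -3), d=4 → +e3, X_2=(-4, -2, -2)
t=2: X=(-4, -2, -2), d=1 → -e1, X_3=(-5, -2, -2)
t=3: X=(-5, -2, -2), d=4 → +e3, X_4=(-5, -2, -1)
t=4: X=(-5, -2, -1), d=0 → +e1, X_5=(-4, -2, -1)
t=5: X=(-4, -2, -1), d=3 → -e2, X_6=(-4, -3, -1)
t=6: X=(-4, -3, -1), d=4 → +e3, X_7=(-4, -3, 0)
t=7: X=(-4, -3, 0), d=1 → -e1, X_8=(-5, -3, 0)
t=8: X=(-5, -3, 0), d=4 → +e3, X_9=(-5, -3, 1)


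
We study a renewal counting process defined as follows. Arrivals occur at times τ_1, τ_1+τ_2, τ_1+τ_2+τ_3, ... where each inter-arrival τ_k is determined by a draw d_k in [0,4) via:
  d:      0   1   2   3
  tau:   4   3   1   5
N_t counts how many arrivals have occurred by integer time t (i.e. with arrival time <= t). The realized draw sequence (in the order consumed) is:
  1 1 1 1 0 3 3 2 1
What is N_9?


draw d_1=1: τ_1=3, arrival time A_1=3
draw d_2=1: τ_2=3, arrival time A_2=6
draw d_3=1: τ_3=3, arrival time A_3=9
draw d_4=1: τ_4=3, arrival time A_4=12
draw d_5=0: τ_5=4, arrival time A_5=16
draw d_6=3: τ_6=5, arrival time A_6=21
draw d_7=3: τ_7=5, arrival time A_7=26
draw d_8=2: τ_8=1, arrival time A_8=27
draw d_9=1: τ_9=3, arrival time A_9=30
N_t over t=0..9: 0:0 1:0 2:0 3:1 4:1 5:1 6:2 7:2 8:2 9:3

3
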